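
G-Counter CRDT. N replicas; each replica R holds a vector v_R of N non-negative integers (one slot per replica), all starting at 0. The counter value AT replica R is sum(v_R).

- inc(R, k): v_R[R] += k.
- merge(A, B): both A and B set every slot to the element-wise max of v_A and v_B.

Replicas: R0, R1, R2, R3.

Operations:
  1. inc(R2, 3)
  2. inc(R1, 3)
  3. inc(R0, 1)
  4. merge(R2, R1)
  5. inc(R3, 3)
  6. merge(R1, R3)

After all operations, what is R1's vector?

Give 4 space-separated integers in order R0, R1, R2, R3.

Op 1: inc R2 by 3 -> R2=(0,0,3,0) value=3
Op 2: inc R1 by 3 -> R1=(0,3,0,0) value=3
Op 3: inc R0 by 1 -> R0=(1,0,0,0) value=1
Op 4: merge R2<->R1 -> R2=(0,3,3,0) R1=(0,3,3,0)
Op 5: inc R3 by 3 -> R3=(0,0,0,3) value=3
Op 6: merge R1<->R3 -> R1=(0,3,3,3) R3=(0,3,3,3)

Answer: 0 3 3 3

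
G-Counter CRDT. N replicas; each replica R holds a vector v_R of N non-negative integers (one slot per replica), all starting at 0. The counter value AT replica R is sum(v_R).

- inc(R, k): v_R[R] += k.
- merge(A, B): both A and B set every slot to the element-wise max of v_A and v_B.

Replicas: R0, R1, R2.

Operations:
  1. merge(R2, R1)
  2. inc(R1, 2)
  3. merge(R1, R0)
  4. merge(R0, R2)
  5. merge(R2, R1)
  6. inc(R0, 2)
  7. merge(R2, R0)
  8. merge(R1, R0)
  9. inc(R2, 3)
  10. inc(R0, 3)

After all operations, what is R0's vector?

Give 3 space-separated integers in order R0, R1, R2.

Answer: 5 2 0

Derivation:
Op 1: merge R2<->R1 -> R2=(0,0,0) R1=(0,0,0)
Op 2: inc R1 by 2 -> R1=(0,2,0) value=2
Op 3: merge R1<->R0 -> R1=(0,2,0) R0=(0,2,0)
Op 4: merge R0<->R2 -> R0=(0,2,0) R2=(0,2,0)
Op 5: merge R2<->R1 -> R2=(0,2,0) R1=(0,2,0)
Op 6: inc R0 by 2 -> R0=(2,2,0) value=4
Op 7: merge R2<->R0 -> R2=(2,2,0) R0=(2,2,0)
Op 8: merge R1<->R0 -> R1=(2,2,0) R0=(2,2,0)
Op 9: inc R2 by 3 -> R2=(2,2,3) value=7
Op 10: inc R0 by 3 -> R0=(5,2,0) value=7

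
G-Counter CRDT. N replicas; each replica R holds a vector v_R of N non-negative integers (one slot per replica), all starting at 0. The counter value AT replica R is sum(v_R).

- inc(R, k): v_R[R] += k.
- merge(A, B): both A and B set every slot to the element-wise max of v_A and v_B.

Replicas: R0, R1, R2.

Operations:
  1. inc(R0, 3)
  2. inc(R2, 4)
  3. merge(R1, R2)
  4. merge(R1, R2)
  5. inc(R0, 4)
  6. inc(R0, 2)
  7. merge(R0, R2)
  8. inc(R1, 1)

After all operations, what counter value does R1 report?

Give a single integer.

Op 1: inc R0 by 3 -> R0=(3,0,0) value=3
Op 2: inc R2 by 4 -> R2=(0,0,4) value=4
Op 3: merge R1<->R2 -> R1=(0,0,4) R2=(0,0,4)
Op 4: merge R1<->R2 -> R1=(0,0,4) R2=(0,0,4)
Op 5: inc R0 by 4 -> R0=(7,0,0) value=7
Op 6: inc R0 by 2 -> R0=(9,0,0) value=9
Op 7: merge R0<->R2 -> R0=(9,0,4) R2=(9,0,4)
Op 8: inc R1 by 1 -> R1=(0,1,4) value=5

Answer: 5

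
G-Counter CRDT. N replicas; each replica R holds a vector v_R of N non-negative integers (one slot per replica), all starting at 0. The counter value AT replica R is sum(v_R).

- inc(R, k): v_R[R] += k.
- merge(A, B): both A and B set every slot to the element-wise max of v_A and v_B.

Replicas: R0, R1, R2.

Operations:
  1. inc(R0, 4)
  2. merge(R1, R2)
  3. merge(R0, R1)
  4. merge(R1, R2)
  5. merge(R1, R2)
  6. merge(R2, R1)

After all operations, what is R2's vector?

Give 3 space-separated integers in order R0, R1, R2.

Answer: 4 0 0

Derivation:
Op 1: inc R0 by 4 -> R0=(4,0,0) value=4
Op 2: merge R1<->R2 -> R1=(0,0,0) R2=(0,0,0)
Op 3: merge R0<->R1 -> R0=(4,0,0) R1=(4,0,0)
Op 4: merge R1<->R2 -> R1=(4,0,0) R2=(4,0,0)
Op 5: merge R1<->R2 -> R1=(4,0,0) R2=(4,0,0)
Op 6: merge R2<->R1 -> R2=(4,0,0) R1=(4,0,0)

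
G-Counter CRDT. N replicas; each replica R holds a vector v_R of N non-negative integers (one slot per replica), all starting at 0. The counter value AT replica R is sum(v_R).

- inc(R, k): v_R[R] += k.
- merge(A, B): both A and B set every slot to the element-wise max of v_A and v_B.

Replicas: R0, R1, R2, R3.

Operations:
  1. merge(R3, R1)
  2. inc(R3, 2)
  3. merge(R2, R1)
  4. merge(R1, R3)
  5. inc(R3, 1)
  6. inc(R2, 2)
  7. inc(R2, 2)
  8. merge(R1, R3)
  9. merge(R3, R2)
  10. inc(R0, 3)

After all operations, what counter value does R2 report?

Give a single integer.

Op 1: merge R3<->R1 -> R3=(0,0,0,0) R1=(0,0,0,0)
Op 2: inc R3 by 2 -> R3=(0,0,0,2) value=2
Op 3: merge R2<->R1 -> R2=(0,0,0,0) R1=(0,0,0,0)
Op 4: merge R1<->R3 -> R1=(0,0,0,2) R3=(0,0,0,2)
Op 5: inc R3 by 1 -> R3=(0,0,0,3) value=3
Op 6: inc R2 by 2 -> R2=(0,0,2,0) value=2
Op 7: inc R2 by 2 -> R2=(0,0,4,0) value=4
Op 8: merge R1<->R3 -> R1=(0,0,0,3) R3=(0,0,0,3)
Op 9: merge R3<->R2 -> R3=(0,0,4,3) R2=(0,0,4,3)
Op 10: inc R0 by 3 -> R0=(3,0,0,0) value=3

Answer: 7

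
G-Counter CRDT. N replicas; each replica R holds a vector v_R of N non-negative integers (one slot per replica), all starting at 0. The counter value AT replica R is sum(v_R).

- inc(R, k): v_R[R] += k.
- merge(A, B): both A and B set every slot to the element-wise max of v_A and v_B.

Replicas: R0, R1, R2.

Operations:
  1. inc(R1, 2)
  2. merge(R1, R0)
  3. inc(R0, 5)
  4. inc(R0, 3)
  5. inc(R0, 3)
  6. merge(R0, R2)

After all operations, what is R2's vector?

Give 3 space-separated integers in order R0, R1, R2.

Answer: 11 2 0

Derivation:
Op 1: inc R1 by 2 -> R1=(0,2,0) value=2
Op 2: merge R1<->R0 -> R1=(0,2,0) R0=(0,2,0)
Op 3: inc R0 by 5 -> R0=(5,2,0) value=7
Op 4: inc R0 by 3 -> R0=(8,2,0) value=10
Op 5: inc R0 by 3 -> R0=(11,2,0) value=13
Op 6: merge R0<->R2 -> R0=(11,2,0) R2=(11,2,0)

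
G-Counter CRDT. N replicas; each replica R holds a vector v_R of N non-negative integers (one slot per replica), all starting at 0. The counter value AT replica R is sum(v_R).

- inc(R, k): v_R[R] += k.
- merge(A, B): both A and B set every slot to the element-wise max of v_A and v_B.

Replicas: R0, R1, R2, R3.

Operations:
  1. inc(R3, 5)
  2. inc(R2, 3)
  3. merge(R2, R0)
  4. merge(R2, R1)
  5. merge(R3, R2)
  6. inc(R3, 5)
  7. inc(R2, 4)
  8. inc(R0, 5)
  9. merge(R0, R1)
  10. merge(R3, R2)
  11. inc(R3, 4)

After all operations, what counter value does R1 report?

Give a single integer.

Answer: 8

Derivation:
Op 1: inc R3 by 5 -> R3=(0,0,0,5) value=5
Op 2: inc R2 by 3 -> R2=(0,0,3,0) value=3
Op 3: merge R2<->R0 -> R2=(0,0,3,0) R0=(0,0,3,0)
Op 4: merge R2<->R1 -> R2=(0,0,3,0) R1=(0,0,3,0)
Op 5: merge R3<->R2 -> R3=(0,0,3,5) R2=(0,0,3,5)
Op 6: inc R3 by 5 -> R3=(0,0,3,10) value=13
Op 7: inc R2 by 4 -> R2=(0,0,7,5) value=12
Op 8: inc R0 by 5 -> R0=(5,0,3,0) value=8
Op 9: merge R0<->R1 -> R0=(5,0,3,0) R1=(5,0,3,0)
Op 10: merge R3<->R2 -> R3=(0,0,7,10) R2=(0,0,7,10)
Op 11: inc R3 by 4 -> R3=(0,0,7,14) value=21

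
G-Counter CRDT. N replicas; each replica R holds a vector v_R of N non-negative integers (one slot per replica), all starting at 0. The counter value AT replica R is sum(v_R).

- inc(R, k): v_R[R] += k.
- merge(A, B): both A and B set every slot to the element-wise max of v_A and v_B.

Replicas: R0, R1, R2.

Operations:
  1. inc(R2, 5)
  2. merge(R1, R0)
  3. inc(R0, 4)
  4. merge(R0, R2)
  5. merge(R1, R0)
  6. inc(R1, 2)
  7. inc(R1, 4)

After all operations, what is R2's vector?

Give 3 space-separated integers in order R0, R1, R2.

Answer: 4 0 5

Derivation:
Op 1: inc R2 by 5 -> R2=(0,0,5) value=5
Op 2: merge R1<->R0 -> R1=(0,0,0) R0=(0,0,0)
Op 3: inc R0 by 4 -> R0=(4,0,0) value=4
Op 4: merge R0<->R2 -> R0=(4,0,5) R2=(4,0,5)
Op 5: merge R1<->R0 -> R1=(4,0,5) R0=(4,0,5)
Op 6: inc R1 by 2 -> R1=(4,2,5) value=11
Op 7: inc R1 by 4 -> R1=(4,6,5) value=15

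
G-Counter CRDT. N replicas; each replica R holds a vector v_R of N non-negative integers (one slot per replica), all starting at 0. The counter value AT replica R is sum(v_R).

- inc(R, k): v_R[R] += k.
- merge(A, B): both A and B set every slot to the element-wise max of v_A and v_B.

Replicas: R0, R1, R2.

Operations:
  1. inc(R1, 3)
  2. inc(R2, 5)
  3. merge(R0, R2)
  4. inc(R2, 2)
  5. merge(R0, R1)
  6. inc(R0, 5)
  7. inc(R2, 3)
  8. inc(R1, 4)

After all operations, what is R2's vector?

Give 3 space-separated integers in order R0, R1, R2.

Answer: 0 0 10

Derivation:
Op 1: inc R1 by 3 -> R1=(0,3,0) value=3
Op 2: inc R2 by 5 -> R2=(0,0,5) value=5
Op 3: merge R0<->R2 -> R0=(0,0,5) R2=(0,0,5)
Op 4: inc R2 by 2 -> R2=(0,0,7) value=7
Op 5: merge R0<->R1 -> R0=(0,3,5) R1=(0,3,5)
Op 6: inc R0 by 5 -> R0=(5,3,5) value=13
Op 7: inc R2 by 3 -> R2=(0,0,10) value=10
Op 8: inc R1 by 4 -> R1=(0,7,5) value=12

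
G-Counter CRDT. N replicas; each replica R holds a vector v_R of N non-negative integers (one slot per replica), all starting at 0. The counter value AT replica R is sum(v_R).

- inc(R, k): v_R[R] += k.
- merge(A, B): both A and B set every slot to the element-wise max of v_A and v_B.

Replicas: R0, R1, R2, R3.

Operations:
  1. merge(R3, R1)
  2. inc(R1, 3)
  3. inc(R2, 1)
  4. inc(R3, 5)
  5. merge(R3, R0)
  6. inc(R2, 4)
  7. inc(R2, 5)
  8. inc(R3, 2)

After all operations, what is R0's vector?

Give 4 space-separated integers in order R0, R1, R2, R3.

Answer: 0 0 0 5

Derivation:
Op 1: merge R3<->R1 -> R3=(0,0,0,0) R1=(0,0,0,0)
Op 2: inc R1 by 3 -> R1=(0,3,0,0) value=3
Op 3: inc R2 by 1 -> R2=(0,0,1,0) value=1
Op 4: inc R3 by 5 -> R3=(0,0,0,5) value=5
Op 5: merge R3<->R0 -> R3=(0,0,0,5) R0=(0,0,0,5)
Op 6: inc R2 by 4 -> R2=(0,0,5,0) value=5
Op 7: inc R2 by 5 -> R2=(0,0,10,0) value=10
Op 8: inc R3 by 2 -> R3=(0,0,0,7) value=7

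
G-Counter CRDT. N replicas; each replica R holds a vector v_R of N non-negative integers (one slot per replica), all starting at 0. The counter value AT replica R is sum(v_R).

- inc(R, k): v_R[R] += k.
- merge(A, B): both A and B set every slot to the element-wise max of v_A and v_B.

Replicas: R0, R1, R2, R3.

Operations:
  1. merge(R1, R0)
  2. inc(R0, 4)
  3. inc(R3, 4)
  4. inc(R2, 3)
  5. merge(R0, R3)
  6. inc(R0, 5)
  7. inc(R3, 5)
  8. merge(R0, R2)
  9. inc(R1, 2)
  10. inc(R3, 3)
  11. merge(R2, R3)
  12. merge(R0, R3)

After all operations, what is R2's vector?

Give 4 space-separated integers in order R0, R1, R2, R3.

Answer: 9 0 3 12

Derivation:
Op 1: merge R1<->R0 -> R1=(0,0,0,0) R0=(0,0,0,0)
Op 2: inc R0 by 4 -> R0=(4,0,0,0) value=4
Op 3: inc R3 by 4 -> R3=(0,0,0,4) value=4
Op 4: inc R2 by 3 -> R2=(0,0,3,0) value=3
Op 5: merge R0<->R3 -> R0=(4,0,0,4) R3=(4,0,0,4)
Op 6: inc R0 by 5 -> R0=(9,0,0,4) value=13
Op 7: inc R3 by 5 -> R3=(4,0,0,9) value=13
Op 8: merge R0<->R2 -> R0=(9,0,3,4) R2=(9,0,3,4)
Op 9: inc R1 by 2 -> R1=(0,2,0,0) value=2
Op 10: inc R3 by 3 -> R3=(4,0,0,12) value=16
Op 11: merge R2<->R3 -> R2=(9,0,3,12) R3=(9,0,3,12)
Op 12: merge R0<->R3 -> R0=(9,0,3,12) R3=(9,0,3,12)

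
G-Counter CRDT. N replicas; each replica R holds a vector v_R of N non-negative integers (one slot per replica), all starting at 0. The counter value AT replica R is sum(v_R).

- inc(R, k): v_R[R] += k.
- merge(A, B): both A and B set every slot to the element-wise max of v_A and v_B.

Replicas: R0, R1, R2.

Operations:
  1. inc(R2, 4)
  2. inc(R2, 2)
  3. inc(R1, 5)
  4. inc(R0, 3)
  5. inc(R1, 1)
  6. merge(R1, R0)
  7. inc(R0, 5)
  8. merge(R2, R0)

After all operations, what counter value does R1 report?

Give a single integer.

Op 1: inc R2 by 4 -> R2=(0,0,4) value=4
Op 2: inc R2 by 2 -> R2=(0,0,6) value=6
Op 3: inc R1 by 5 -> R1=(0,5,0) value=5
Op 4: inc R0 by 3 -> R0=(3,0,0) value=3
Op 5: inc R1 by 1 -> R1=(0,6,0) value=6
Op 6: merge R1<->R0 -> R1=(3,6,0) R0=(3,6,0)
Op 7: inc R0 by 5 -> R0=(8,6,0) value=14
Op 8: merge R2<->R0 -> R2=(8,6,6) R0=(8,6,6)

Answer: 9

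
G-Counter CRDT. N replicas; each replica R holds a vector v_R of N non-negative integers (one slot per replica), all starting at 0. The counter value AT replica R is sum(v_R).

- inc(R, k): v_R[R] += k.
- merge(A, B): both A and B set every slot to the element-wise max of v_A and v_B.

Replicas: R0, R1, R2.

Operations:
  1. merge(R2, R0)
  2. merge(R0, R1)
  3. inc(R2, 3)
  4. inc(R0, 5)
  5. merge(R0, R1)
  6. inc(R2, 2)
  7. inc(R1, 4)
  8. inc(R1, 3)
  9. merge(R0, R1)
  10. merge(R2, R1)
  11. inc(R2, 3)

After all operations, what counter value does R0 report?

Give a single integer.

Answer: 12

Derivation:
Op 1: merge R2<->R0 -> R2=(0,0,0) R0=(0,0,0)
Op 2: merge R0<->R1 -> R0=(0,0,0) R1=(0,0,0)
Op 3: inc R2 by 3 -> R2=(0,0,3) value=3
Op 4: inc R0 by 5 -> R0=(5,0,0) value=5
Op 5: merge R0<->R1 -> R0=(5,0,0) R1=(5,0,0)
Op 6: inc R2 by 2 -> R2=(0,0,5) value=5
Op 7: inc R1 by 4 -> R1=(5,4,0) value=9
Op 8: inc R1 by 3 -> R1=(5,7,0) value=12
Op 9: merge R0<->R1 -> R0=(5,7,0) R1=(5,7,0)
Op 10: merge R2<->R1 -> R2=(5,7,5) R1=(5,7,5)
Op 11: inc R2 by 3 -> R2=(5,7,8) value=20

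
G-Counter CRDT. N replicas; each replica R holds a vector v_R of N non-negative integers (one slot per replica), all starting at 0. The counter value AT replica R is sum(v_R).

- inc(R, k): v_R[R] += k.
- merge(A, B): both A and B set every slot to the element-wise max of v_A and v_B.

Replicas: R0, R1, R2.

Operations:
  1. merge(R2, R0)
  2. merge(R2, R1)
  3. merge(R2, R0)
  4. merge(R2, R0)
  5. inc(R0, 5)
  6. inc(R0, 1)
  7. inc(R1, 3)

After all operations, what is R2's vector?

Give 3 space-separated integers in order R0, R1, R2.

Op 1: merge R2<->R0 -> R2=(0,0,0) R0=(0,0,0)
Op 2: merge R2<->R1 -> R2=(0,0,0) R1=(0,0,0)
Op 3: merge R2<->R0 -> R2=(0,0,0) R0=(0,0,0)
Op 4: merge R2<->R0 -> R2=(0,0,0) R0=(0,0,0)
Op 5: inc R0 by 5 -> R0=(5,0,0) value=5
Op 6: inc R0 by 1 -> R0=(6,0,0) value=6
Op 7: inc R1 by 3 -> R1=(0,3,0) value=3

Answer: 0 0 0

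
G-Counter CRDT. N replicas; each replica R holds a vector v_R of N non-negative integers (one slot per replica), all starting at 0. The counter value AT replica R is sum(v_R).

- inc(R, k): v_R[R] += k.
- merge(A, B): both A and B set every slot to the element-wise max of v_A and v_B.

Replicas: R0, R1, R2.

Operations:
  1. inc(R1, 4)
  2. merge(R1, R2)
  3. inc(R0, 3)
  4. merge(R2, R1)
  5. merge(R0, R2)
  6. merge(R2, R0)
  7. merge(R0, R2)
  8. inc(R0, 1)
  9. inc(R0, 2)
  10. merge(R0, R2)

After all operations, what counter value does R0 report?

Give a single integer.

Op 1: inc R1 by 4 -> R1=(0,4,0) value=4
Op 2: merge R1<->R2 -> R1=(0,4,0) R2=(0,4,0)
Op 3: inc R0 by 3 -> R0=(3,0,0) value=3
Op 4: merge R2<->R1 -> R2=(0,4,0) R1=(0,4,0)
Op 5: merge R0<->R2 -> R0=(3,4,0) R2=(3,4,0)
Op 6: merge R2<->R0 -> R2=(3,4,0) R0=(3,4,0)
Op 7: merge R0<->R2 -> R0=(3,4,0) R2=(3,4,0)
Op 8: inc R0 by 1 -> R0=(4,4,0) value=8
Op 9: inc R0 by 2 -> R0=(6,4,0) value=10
Op 10: merge R0<->R2 -> R0=(6,4,0) R2=(6,4,0)

Answer: 10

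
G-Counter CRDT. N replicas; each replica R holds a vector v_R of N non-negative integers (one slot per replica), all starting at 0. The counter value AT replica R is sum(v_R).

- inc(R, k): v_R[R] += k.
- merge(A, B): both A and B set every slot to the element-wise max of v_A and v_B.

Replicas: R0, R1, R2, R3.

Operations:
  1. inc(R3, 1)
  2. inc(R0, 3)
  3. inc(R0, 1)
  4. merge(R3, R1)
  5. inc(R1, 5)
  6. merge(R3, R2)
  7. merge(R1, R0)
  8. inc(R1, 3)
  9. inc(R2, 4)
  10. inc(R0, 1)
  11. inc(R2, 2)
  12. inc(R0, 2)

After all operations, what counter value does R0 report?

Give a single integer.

Op 1: inc R3 by 1 -> R3=(0,0,0,1) value=1
Op 2: inc R0 by 3 -> R0=(3,0,0,0) value=3
Op 3: inc R0 by 1 -> R0=(4,0,0,0) value=4
Op 4: merge R3<->R1 -> R3=(0,0,0,1) R1=(0,0,0,1)
Op 5: inc R1 by 5 -> R1=(0,5,0,1) value=6
Op 6: merge R3<->R2 -> R3=(0,0,0,1) R2=(0,0,0,1)
Op 7: merge R1<->R0 -> R1=(4,5,0,1) R0=(4,5,0,1)
Op 8: inc R1 by 3 -> R1=(4,8,0,1) value=13
Op 9: inc R2 by 4 -> R2=(0,0,4,1) value=5
Op 10: inc R0 by 1 -> R0=(5,5,0,1) value=11
Op 11: inc R2 by 2 -> R2=(0,0,6,1) value=7
Op 12: inc R0 by 2 -> R0=(7,5,0,1) value=13

Answer: 13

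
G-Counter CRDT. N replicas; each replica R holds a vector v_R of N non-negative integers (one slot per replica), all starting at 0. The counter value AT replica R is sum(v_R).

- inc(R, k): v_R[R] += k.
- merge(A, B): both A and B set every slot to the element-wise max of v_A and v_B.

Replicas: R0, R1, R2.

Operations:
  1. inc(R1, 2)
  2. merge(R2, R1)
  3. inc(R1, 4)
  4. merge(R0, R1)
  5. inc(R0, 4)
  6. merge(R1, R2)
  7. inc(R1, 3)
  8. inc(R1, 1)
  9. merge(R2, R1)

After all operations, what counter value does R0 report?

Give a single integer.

Op 1: inc R1 by 2 -> R1=(0,2,0) value=2
Op 2: merge R2<->R1 -> R2=(0,2,0) R1=(0,2,0)
Op 3: inc R1 by 4 -> R1=(0,6,0) value=6
Op 4: merge R0<->R1 -> R0=(0,6,0) R1=(0,6,0)
Op 5: inc R0 by 4 -> R0=(4,6,0) value=10
Op 6: merge R1<->R2 -> R1=(0,6,0) R2=(0,6,0)
Op 7: inc R1 by 3 -> R1=(0,9,0) value=9
Op 8: inc R1 by 1 -> R1=(0,10,0) value=10
Op 9: merge R2<->R1 -> R2=(0,10,0) R1=(0,10,0)

Answer: 10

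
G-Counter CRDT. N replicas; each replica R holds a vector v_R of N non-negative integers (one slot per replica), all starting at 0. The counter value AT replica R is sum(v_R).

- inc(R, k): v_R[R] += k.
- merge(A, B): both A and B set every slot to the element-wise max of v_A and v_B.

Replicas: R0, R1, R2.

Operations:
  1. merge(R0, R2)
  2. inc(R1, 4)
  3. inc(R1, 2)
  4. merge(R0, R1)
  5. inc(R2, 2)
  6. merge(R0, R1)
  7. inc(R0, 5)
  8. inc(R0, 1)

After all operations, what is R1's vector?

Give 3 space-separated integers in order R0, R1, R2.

Op 1: merge R0<->R2 -> R0=(0,0,0) R2=(0,0,0)
Op 2: inc R1 by 4 -> R1=(0,4,0) value=4
Op 3: inc R1 by 2 -> R1=(0,6,0) value=6
Op 4: merge R0<->R1 -> R0=(0,6,0) R1=(0,6,0)
Op 5: inc R2 by 2 -> R2=(0,0,2) value=2
Op 6: merge R0<->R1 -> R0=(0,6,0) R1=(0,6,0)
Op 7: inc R0 by 5 -> R0=(5,6,0) value=11
Op 8: inc R0 by 1 -> R0=(6,6,0) value=12

Answer: 0 6 0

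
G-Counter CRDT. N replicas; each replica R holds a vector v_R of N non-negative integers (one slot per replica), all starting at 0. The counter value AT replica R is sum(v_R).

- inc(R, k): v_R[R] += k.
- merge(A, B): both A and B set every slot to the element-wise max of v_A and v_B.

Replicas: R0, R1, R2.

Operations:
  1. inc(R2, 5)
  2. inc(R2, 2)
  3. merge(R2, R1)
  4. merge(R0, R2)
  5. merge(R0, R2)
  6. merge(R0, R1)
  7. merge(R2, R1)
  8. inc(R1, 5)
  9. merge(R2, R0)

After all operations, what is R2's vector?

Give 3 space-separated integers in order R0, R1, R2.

Op 1: inc R2 by 5 -> R2=(0,0,5) value=5
Op 2: inc R2 by 2 -> R2=(0,0,7) value=7
Op 3: merge R2<->R1 -> R2=(0,0,7) R1=(0,0,7)
Op 4: merge R0<->R2 -> R0=(0,0,7) R2=(0,0,7)
Op 5: merge R0<->R2 -> R0=(0,0,7) R2=(0,0,7)
Op 6: merge R0<->R1 -> R0=(0,0,7) R1=(0,0,7)
Op 7: merge R2<->R1 -> R2=(0,0,7) R1=(0,0,7)
Op 8: inc R1 by 5 -> R1=(0,5,7) value=12
Op 9: merge R2<->R0 -> R2=(0,0,7) R0=(0,0,7)

Answer: 0 0 7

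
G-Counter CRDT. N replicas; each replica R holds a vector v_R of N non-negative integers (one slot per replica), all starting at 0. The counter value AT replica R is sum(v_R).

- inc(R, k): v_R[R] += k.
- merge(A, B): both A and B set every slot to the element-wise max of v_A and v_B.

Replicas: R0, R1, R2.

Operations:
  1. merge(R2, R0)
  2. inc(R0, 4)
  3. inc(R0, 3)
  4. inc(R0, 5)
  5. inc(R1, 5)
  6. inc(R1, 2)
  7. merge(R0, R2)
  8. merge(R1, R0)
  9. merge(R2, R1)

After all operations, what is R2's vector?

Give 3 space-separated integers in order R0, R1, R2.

Op 1: merge R2<->R0 -> R2=(0,0,0) R0=(0,0,0)
Op 2: inc R0 by 4 -> R0=(4,0,0) value=4
Op 3: inc R0 by 3 -> R0=(7,0,0) value=7
Op 4: inc R0 by 5 -> R0=(12,0,0) value=12
Op 5: inc R1 by 5 -> R1=(0,5,0) value=5
Op 6: inc R1 by 2 -> R1=(0,7,0) value=7
Op 7: merge R0<->R2 -> R0=(12,0,0) R2=(12,0,0)
Op 8: merge R1<->R0 -> R1=(12,7,0) R0=(12,7,0)
Op 9: merge R2<->R1 -> R2=(12,7,0) R1=(12,7,0)

Answer: 12 7 0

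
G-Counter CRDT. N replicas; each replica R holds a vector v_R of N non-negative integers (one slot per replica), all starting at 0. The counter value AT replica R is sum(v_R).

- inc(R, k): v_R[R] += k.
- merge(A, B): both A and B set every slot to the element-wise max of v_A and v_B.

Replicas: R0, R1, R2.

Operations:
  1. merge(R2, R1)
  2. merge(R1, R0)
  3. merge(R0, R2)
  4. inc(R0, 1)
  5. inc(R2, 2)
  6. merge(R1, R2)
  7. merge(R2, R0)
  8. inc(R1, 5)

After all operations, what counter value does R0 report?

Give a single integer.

Op 1: merge R2<->R1 -> R2=(0,0,0) R1=(0,0,0)
Op 2: merge R1<->R0 -> R1=(0,0,0) R0=(0,0,0)
Op 3: merge R0<->R2 -> R0=(0,0,0) R2=(0,0,0)
Op 4: inc R0 by 1 -> R0=(1,0,0) value=1
Op 5: inc R2 by 2 -> R2=(0,0,2) value=2
Op 6: merge R1<->R2 -> R1=(0,0,2) R2=(0,0,2)
Op 7: merge R2<->R0 -> R2=(1,0,2) R0=(1,0,2)
Op 8: inc R1 by 5 -> R1=(0,5,2) value=7

Answer: 3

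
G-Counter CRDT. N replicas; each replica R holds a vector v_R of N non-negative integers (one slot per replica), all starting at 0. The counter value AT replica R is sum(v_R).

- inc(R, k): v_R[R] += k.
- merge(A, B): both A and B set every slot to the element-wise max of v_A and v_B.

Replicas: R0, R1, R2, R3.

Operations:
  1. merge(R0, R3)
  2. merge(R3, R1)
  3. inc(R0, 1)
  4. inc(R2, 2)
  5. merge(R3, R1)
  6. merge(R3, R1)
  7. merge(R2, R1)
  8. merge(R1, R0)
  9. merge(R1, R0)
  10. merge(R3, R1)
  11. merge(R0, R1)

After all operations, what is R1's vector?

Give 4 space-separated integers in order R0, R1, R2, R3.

Answer: 1 0 2 0

Derivation:
Op 1: merge R0<->R3 -> R0=(0,0,0,0) R3=(0,0,0,0)
Op 2: merge R3<->R1 -> R3=(0,0,0,0) R1=(0,0,0,0)
Op 3: inc R0 by 1 -> R0=(1,0,0,0) value=1
Op 4: inc R2 by 2 -> R2=(0,0,2,0) value=2
Op 5: merge R3<->R1 -> R3=(0,0,0,0) R1=(0,0,0,0)
Op 6: merge R3<->R1 -> R3=(0,0,0,0) R1=(0,0,0,0)
Op 7: merge R2<->R1 -> R2=(0,0,2,0) R1=(0,0,2,0)
Op 8: merge R1<->R0 -> R1=(1,0,2,0) R0=(1,0,2,0)
Op 9: merge R1<->R0 -> R1=(1,0,2,0) R0=(1,0,2,0)
Op 10: merge R3<->R1 -> R3=(1,0,2,0) R1=(1,0,2,0)
Op 11: merge R0<->R1 -> R0=(1,0,2,0) R1=(1,0,2,0)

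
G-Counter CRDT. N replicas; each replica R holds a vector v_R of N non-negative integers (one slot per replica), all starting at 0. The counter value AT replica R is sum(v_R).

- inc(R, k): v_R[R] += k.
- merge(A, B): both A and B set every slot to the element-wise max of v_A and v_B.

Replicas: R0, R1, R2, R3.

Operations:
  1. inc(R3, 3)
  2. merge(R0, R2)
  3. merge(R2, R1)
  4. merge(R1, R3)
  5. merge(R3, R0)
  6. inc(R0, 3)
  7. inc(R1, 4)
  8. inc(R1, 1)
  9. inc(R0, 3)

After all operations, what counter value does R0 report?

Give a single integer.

Answer: 9

Derivation:
Op 1: inc R3 by 3 -> R3=(0,0,0,3) value=3
Op 2: merge R0<->R2 -> R0=(0,0,0,0) R2=(0,0,0,0)
Op 3: merge R2<->R1 -> R2=(0,0,0,0) R1=(0,0,0,0)
Op 4: merge R1<->R3 -> R1=(0,0,0,3) R3=(0,0,0,3)
Op 5: merge R3<->R0 -> R3=(0,0,0,3) R0=(0,0,0,3)
Op 6: inc R0 by 3 -> R0=(3,0,0,3) value=6
Op 7: inc R1 by 4 -> R1=(0,4,0,3) value=7
Op 8: inc R1 by 1 -> R1=(0,5,0,3) value=8
Op 9: inc R0 by 3 -> R0=(6,0,0,3) value=9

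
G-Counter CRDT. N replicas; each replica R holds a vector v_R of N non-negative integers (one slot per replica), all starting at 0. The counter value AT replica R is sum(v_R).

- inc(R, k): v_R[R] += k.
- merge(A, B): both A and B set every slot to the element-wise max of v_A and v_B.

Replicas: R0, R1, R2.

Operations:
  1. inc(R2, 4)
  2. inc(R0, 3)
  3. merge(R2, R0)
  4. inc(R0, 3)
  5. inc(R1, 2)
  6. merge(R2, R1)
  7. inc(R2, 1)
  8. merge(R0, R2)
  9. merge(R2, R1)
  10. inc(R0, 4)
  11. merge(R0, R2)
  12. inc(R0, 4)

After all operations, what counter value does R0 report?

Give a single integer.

Op 1: inc R2 by 4 -> R2=(0,0,4) value=4
Op 2: inc R0 by 3 -> R0=(3,0,0) value=3
Op 3: merge R2<->R0 -> R2=(3,0,4) R0=(3,0,4)
Op 4: inc R0 by 3 -> R0=(6,0,4) value=10
Op 5: inc R1 by 2 -> R1=(0,2,0) value=2
Op 6: merge R2<->R1 -> R2=(3,2,4) R1=(3,2,4)
Op 7: inc R2 by 1 -> R2=(3,2,5) value=10
Op 8: merge R0<->R2 -> R0=(6,2,5) R2=(6,2,5)
Op 9: merge R2<->R1 -> R2=(6,2,5) R1=(6,2,5)
Op 10: inc R0 by 4 -> R0=(10,2,5) value=17
Op 11: merge R0<->R2 -> R0=(10,2,5) R2=(10,2,5)
Op 12: inc R0 by 4 -> R0=(14,2,5) value=21

Answer: 21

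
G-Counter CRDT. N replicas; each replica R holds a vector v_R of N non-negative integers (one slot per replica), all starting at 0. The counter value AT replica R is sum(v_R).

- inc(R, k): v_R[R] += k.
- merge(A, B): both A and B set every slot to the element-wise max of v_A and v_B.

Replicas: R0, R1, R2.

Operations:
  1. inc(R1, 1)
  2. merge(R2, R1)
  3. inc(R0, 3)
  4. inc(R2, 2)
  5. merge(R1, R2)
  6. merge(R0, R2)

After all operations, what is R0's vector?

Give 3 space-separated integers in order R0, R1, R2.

Answer: 3 1 2

Derivation:
Op 1: inc R1 by 1 -> R1=(0,1,0) value=1
Op 2: merge R2<->R1 -> R2=(0,1,0) R1=(0,1,0)
Op 3: inc R0 by 3 -> R0=(3,0,0) value=3
Op 4: inc R2 by 2 -> R2=(0,1,2) value=3
Op 5: merge R1<->R2 -> R1=(0,1,2) R2=(0,1,2)
Op 6: merge R0<->R2 -> R0=(3,1,2) R2=(3,1,2)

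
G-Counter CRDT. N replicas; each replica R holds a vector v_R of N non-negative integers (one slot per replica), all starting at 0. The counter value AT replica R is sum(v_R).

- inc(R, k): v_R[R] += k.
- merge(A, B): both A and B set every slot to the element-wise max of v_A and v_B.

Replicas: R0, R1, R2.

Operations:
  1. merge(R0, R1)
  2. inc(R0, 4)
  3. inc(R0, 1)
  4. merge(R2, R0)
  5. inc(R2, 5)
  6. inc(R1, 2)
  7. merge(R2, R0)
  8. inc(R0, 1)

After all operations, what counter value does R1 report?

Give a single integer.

Op 1: merge R0<->R1 -> R0=(0,0,0) R1=(0,0,0)
Op 2: inc R0 by 4 -> R0=(4,0,0) value=4
Op 3: inc R0 by 1 -> R0=(5,0,0) value=5
Op 4: merge R2<->R0 -> R2=(5,0,0) R0=(5,0,0)
Op 5: inc R2 by 5 -> R2=(5,0,5) value=10
Op 6: inc R1 by 2 -> R1=(0,2,0) value=2
Op 7: merge R2<->R0 -> R2=(5,0,5) R0=(5,0,5)
Op 8: inc R0 by 1 -> R0=(6,0,5) value=11

Answer: 2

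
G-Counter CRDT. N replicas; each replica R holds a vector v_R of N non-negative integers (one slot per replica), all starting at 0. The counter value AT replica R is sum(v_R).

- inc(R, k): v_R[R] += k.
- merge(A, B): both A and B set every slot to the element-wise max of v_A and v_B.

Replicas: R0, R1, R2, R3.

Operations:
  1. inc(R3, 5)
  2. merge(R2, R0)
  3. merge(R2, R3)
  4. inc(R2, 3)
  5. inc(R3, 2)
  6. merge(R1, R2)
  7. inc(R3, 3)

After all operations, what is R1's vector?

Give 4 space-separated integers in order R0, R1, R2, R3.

Op 1: inc R3 by 5 -> R3=(0,0,0,5) value=5
Op 2: merge R2<->R0 -> R2=(0,0,0,0) R0=(0,0,0,0)
Op 3: merge R2<->R3 -> R2=(0,0,0,5) R3=(0,0,0,5)
Op 4: inc R2 by 3 -> R2=(0,0,3,5) value=8
Op 5: inc R3 by 2 -> R3=(0,0,0,7) value=7
Op 6: merge R1<->R2 -> R1=(0,0,3,5) R2=(0,0,3,5)
Op 7: inc R3 by 3 -> R3=(0,0,0,10) value=10

Answer: 0 0 3 5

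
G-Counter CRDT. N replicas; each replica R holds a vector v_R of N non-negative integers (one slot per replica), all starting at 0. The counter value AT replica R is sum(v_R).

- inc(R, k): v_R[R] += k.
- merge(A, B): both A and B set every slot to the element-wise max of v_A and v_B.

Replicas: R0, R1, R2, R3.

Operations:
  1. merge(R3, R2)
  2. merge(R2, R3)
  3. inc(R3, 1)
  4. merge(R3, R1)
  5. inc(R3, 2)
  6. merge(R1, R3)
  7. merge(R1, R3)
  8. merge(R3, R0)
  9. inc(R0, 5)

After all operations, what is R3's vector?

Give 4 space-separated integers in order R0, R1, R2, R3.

Op 1: merge R3<->R2 -> R3=(0,0,0,0) R2=(0,0,0,0)
Op 2: merge R2<->R3 -> R2=(0,0,0,0) R3=(0,0,0,0)
Op 3: inc R3 by 1 -> R3=(0,0,0,1) value=1
Op 4: merge R3<->R1 -> R3=(0,0,0,1) R1=(0,0,0,1)
Op 5: inc R3 by 2 -> R3=(0,0,0,3) value=3
Op 6: merge R1<->R3 -> R1=(0,0,0,3) R3=(0,0,0,3)
Op 7: merge R1<->R3 -> R1=(0,0,0,3) R3=(0,0,0,3)
Op 8: merge R3<->R0 -> R3=(0,0,0,3) R0=(0,0,0,3)
Op 9: inc R0 by 5 -> R0=(5,0,0,3) value=8

Answer: 0 0 0 3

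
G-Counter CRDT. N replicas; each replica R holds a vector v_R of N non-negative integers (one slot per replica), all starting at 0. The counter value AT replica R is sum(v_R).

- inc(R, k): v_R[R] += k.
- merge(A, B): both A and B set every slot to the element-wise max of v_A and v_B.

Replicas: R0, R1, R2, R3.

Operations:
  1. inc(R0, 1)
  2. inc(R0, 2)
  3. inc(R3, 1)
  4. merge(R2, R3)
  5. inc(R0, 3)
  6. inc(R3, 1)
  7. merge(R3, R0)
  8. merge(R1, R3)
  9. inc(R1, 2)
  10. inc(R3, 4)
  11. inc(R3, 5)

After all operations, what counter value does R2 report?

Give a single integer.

Answer: 1

Derivation:
Op 1: inc R0 by 1 -> R0=(1,0,0,0) value=1
Op 2: inc R0 by 2 -> R0=(3,0,0,0) value=3
Op 3: inc R3 by 1 -> R3=(0,0,0,1) value=1
Op 4: merge R2<->R3 -> R2=(0,0,0,1) R3=(0,0,0,1)
Op 5: inc R0 by 3 -> R0=(6,0,0,0) value=6
Op 6: inc R3 by 1 -> R3=(0,0,0,2) value=2
Op 7: merge R3<->R0 -> R3=(6,0,0,2) R0=(6,0,0,2)
Op 8: merge R1<->R3 -> R1=(6,0,0,2) R3=(6,0,0,2)
Op 9: inc R1 by 2 -> R1=(6,2,0,2) value=10
Op 10: inc R3 by 4 -> R3=(6,0,0,6) value=12
Op 11: inc R3 by 5 -> R3=(6,0,0,11) value=17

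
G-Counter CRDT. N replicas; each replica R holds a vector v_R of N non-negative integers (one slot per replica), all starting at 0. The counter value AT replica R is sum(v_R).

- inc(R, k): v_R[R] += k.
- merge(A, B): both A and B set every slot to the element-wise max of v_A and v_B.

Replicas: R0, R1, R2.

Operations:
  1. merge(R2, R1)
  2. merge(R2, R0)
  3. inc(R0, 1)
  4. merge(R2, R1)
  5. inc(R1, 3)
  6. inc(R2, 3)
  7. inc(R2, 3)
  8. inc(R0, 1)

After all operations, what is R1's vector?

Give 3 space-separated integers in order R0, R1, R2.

Op 1: merge R2<->R1 -> R2=(0,0,0) R1=(0,0,0)
Op 2: merge R2<->R0 -> R2=(0,0,0) R0=(0,0,0)
Op 3: inc R0 by 1 -> R0=(1,0,0) value=1
Op 4: merge R2<->R1 -> R2=(0,0,0) R1=(0,0,0)
Op 5: inc R1 by 3 -> R1=(0,3,0) value=3
Op 6: inc R2 by 3 -> R2=(0,0,3) value=3
Op 7: inc R2 by 3 -> R2=(0,0,6) value=6
Op 8: inc R0 by 1 -> R0=(2,0,0) value=2

Answer: 0 3 0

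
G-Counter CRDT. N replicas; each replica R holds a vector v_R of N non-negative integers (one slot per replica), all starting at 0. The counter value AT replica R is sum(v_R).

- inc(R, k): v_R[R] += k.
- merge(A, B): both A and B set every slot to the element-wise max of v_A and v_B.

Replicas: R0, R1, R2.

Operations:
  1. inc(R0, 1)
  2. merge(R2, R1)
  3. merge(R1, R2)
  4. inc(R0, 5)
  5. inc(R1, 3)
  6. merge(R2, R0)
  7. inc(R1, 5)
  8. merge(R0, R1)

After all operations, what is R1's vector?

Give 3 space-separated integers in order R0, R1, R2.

Op 1: inc R0 by 1 -> R0=(1,0,0) value=1
Op 2: merge R2<->R1 -> R2=(0,0,0) R1=(0,0,0)
Op 3: merge R1<->R2 -> R1=(0,0,0) R2=(0,0,0)
Op 4: inc R0 by 5 -> R0=(6,0,0) value=6
Op 5: inc R1 by 3 -> R1=(0,3,0) value=3
Op 6: merge R2<->R0 -> R2=(6,0,0) R0=(6,0,0)
Op 7: inc R1 by 5 -> R1=(0,8,0) value=8
Op 8: merge R0<->R1 -> R0=(6,8,0) R1=(6,8,0)

Answer: 6 8 0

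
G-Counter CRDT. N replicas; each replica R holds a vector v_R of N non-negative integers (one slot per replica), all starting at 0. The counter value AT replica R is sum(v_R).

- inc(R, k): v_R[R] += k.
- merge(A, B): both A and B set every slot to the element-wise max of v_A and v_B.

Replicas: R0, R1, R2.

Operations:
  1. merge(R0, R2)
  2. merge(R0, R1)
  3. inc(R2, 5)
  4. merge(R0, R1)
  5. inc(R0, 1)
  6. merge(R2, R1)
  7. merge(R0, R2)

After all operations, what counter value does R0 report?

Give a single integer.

Answer: 6

Derivation:
Op 1: merge R0<->R2 -> R0=(0,0,0) R2=(0,0,0)
Op 2: merge R0<->R1 -> R0=(0,0,0) R1=(0,0,0)
Op 3: inc R2 by 5 -> R2=(0,0,5) value=5
Op 4: merge R0<->R1 -> R0=(0,0,0) R1=(0,0,0)
Op 5: inc R0 by 1 -> R0=(1,0,0) value=1
Op 6: merge R2<->R1 -> R2=(0,0,5) R1=(0,0,5)
Op 7: merge R0<->R2 -> R0=(1,0,5) R2=(1,0,5)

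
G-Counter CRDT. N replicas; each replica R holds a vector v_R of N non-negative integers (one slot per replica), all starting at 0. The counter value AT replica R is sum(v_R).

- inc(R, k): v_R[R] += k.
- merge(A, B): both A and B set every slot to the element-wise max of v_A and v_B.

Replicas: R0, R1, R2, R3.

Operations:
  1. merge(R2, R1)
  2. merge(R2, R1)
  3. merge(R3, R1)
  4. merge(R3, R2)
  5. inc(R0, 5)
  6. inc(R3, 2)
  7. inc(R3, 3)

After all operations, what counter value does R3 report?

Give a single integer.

Op 1: merge R2<->R1 -> R2=(0,0,0,0) R1=(0,0,0,0)
Op 2: merge R2<->R1 -> R2=(0,0,0,0) R1=(0,0,0,0)
Op 3: merge R3<->R1 -> R3=(0,0,0,0) R1=(0,0,0,0)
Op 4: merge R3<->R2 -> R3=(0,0,0,0) R2=(0,0,0,0)
Op 5: inc R0 by 5 -> R0=(5,0,0,0) value=5
Op 6: inc R3 by 2 -> R3=(0,0,0,2) value=2
Op 7: inc R3 by 3 -> R3=(0,0,0,5) value=5

Answer: 5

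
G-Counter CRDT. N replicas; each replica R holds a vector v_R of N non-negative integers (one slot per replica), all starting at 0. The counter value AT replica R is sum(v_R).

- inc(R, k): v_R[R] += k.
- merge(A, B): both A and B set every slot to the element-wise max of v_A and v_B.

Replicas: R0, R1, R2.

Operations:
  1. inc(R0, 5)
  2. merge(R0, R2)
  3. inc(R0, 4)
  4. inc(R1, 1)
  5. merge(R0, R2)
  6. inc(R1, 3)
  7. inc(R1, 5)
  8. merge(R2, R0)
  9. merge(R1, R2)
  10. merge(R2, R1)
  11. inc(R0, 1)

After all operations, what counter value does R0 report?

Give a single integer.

Answer: 10

Derivation:
Op 1: inc R0 by 5 -> R0=(5,0,0) value=5
Op 2: merge R0<->R2 -> R0=(5,0,0) R2=(5,0,0)
Op 3: inc R0 by 4 -> R0=(9,0,0) value=9
Op 4: inc R1 by 1 -> R1=(0,1,0) value=1
Op 5: merge R0<->R2 -> R0=(9,0,0) R2=(9,0,0)
Op 6: inc R1 by 3 -> R1=(0,4,0) value=4
Op 7: inc R1 by 5 -> R1=(0,9,0) value=9
Op 8: merge R2<->R0 -> R2=(9,0,0) R0=(9,0,0)
Op 9: merge R1<->R2 -> R1=(9,9,0) R2=(9,9,0)
Op 10: merge R2<->R1 -> R2=(9,9,0) R1=(9,9,0)
Op 11: inc R0 by 1 -> R0=(10,0,0) value=10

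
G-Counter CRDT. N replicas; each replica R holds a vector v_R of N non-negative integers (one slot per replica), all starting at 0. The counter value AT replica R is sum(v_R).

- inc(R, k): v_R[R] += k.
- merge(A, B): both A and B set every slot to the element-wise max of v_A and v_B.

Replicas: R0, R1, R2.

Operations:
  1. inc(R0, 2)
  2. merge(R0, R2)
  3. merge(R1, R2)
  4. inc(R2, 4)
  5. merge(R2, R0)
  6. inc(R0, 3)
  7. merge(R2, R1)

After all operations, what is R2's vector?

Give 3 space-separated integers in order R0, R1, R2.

Answer: 2 0 4

Derivation:
Op 1: inc R0 by 2 -> R0=(2,0,0) value=2
Op 2: merge R0<->R2 -> R0=(2,0,0) R2=(2,0,0)
Op 3: merge R1<->R2 -> R1=(2,0,0) R2=(2,0,0)
Op 4: inc R2 by 4 -> R2=(2,0,4) value=6
Op 5: merge R2<->R0 -> R2=(2,0,4) R0=(2,0,4)
Op 6: inc R0 by 3 -> R0=(5,0,4) value=9
Op 7: merge R2<->R1 -> R2=(2,0,4) R1=(2,0,4)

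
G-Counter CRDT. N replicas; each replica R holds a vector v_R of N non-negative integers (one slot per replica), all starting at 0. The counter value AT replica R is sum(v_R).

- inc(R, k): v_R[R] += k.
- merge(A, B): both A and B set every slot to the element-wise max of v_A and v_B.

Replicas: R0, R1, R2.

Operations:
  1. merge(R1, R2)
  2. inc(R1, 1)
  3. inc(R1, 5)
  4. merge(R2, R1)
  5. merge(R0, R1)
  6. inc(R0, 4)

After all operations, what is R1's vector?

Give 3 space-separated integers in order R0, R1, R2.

Answer: 0 6 0

Derivation:
Op 1: merge R1<->R2 -> R1=(0,0,0) R2=(0,0,0)
Op 2: inc R1 by 1 -> R1=(0,1,0) value=1
Op 3: inc R1 by 5 -> R1=(0,6,0) value=6
Op 4: merge R2<->R1 -> R2=(0,6,0) R1=(0,6,0)
Op 5: merge R0<->R1 -> R0=(0,6,0) R1=(0,6,0)
Op 6: inc R0 by 4 -> R0=(4,6,0) value=10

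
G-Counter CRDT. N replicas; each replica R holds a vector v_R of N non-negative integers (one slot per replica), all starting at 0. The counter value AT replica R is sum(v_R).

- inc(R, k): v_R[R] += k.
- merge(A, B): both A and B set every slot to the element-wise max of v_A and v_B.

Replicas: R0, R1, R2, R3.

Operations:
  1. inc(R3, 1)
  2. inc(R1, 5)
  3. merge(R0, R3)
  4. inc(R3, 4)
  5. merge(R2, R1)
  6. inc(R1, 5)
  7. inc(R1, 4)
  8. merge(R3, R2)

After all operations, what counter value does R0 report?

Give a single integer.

Op 1: inc R3 by 1 -> R3=(0,0,0,1) value=1
Op 2: inc R1 by 5 -> R1=(0,5,0,0) value=5
Op 3: merge R0<->R3 -> R0=(0,0,0,1) R3=(0,0,0,1)
Op 4: inc R3 by 4 -> R3=(0,0,0,5) value=5
Op 5: merge R2<->R1 -> R2=(0,5,0,0) R1=(0,5,0,0)
Op 6: inc R1 by 5 -> R1=(0,10,0,0) value=10
Op 7: inc R1 by 4 -> R1=(0,14,0,0) value=14
Op 8: merge R3<->R2 -> R3=(0,5,0,5) R2=(0,5,0,5)

Answer: 1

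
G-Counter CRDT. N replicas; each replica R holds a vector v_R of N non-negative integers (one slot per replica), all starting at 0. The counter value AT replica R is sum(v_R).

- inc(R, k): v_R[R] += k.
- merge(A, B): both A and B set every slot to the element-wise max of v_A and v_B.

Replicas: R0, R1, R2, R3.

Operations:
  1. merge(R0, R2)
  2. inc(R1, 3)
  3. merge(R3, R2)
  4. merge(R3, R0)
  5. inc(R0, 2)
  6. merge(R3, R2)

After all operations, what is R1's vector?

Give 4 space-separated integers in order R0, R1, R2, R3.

Op 1: merge R0<->R2 -> R0=(0,0,0,0) R2=(0,0,0,0)
Op 2: inc R1 by 3 -> R1=(0,3,0,0) value=3
Op 3: merge R3<->R2 -> R3=(0,0,0,0) R2=(0,0,0,0)
Op 4: merge R3<->R0 -> R3=(0,0,0,0) R0=(0,0,0,0)
Op 5: inc R0 by 2 -> R0=(2,0,0,0) value=2
Op 6: merge R3<->R2 -> R3=(0,0,0,0) R2=(0,0,0,0)

Answer: 0 3 0 0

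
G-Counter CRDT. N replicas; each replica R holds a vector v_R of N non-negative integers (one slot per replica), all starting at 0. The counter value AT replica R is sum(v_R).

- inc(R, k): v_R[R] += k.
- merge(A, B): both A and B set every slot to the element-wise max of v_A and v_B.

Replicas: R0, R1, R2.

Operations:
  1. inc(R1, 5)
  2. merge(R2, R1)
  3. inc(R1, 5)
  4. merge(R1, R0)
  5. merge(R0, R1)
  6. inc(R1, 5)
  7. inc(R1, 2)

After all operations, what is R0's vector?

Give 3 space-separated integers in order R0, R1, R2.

Op 1: inc R1 by 5 -> R1=(0,5,0) value=5
Op 2: merge R2<->R1 -> R2=(0,5,0) R1=(0,5,0)
Op 3: inc R1 by 5 -> R1=(0,10,0) value=10
Op 4: merge R1<->R0 -> R1=(0,10,0) R0=(0,10,0)
Op 5: merge R0<->R1 -> R0=(0,10,0) R1=(0,10,0)
Op 6: inc R1 by 5 -> R1=(0,15,0) value=15
Op 7: inc R1 by 2 -> R1=(0,17,0) value=17

Answer: 0 10 0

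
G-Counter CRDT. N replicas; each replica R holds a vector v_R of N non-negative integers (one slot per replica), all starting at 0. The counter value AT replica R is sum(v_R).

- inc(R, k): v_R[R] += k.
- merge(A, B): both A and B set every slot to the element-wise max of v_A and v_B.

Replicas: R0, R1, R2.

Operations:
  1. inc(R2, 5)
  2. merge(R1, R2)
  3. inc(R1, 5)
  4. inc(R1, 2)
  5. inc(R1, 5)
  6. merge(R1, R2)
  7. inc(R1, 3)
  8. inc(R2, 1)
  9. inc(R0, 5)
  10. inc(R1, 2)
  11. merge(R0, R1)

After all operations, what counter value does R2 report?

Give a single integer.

Op 1: inc R2 by 5 -> R2=(0,0,5) value=5
Op 2: merge R1<->R2 -> R1=(0,0,5) R2=(0,0,5)
Op 3: inc R1 by 5 -> R1=(0,5,5) value=10
Op 4: inc R1 by 2 -> R1=(0,7,5) value=12
Op 5: inc R1 by 5 -> R1=(0,12,5) value=17
Op 6: merge R1<->R2 -> R1=(0,12,5) R2=(0,12,5)
Op 7: inc R1 by 3 -> R1=(0,15,5) value=20
Op 8: inc R2 by 1 -> R2=(0,12,6) value=18
Op 9: inc R0 by 5 -> R0=(5,0,0) value=5
Op 10: inc R1 by 2 -> R1=(0,17,5) value=22
Op 11: merge R0<->R1 -> R0=(5,17,5) R1=(5,17,5)

Answer: 18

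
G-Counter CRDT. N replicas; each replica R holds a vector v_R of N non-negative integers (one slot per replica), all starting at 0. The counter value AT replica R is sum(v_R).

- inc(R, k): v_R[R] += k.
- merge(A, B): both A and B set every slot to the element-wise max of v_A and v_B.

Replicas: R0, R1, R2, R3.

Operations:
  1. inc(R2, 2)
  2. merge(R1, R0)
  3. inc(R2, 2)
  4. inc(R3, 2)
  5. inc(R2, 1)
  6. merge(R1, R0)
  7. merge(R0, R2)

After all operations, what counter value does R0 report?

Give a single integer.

Answer: 5

Derivation:
Op 1: inc R2 by 2 -> R2=(0,0,2,0) value=2
Op 2: merge R1<->R0 -> R1=(0,0,0,0) R0=(0,0,0,0)
Op 3: inc R2 by 2 -> R2=(0,0,4,0) value=4
Op 4: inc R3 by 2 -> R3=(0,0,0,2) value=2
Op 5: inc R2 by 1 -> R2=(0,0,5,0) value=5
Op 6: merge R1<->R0 -> R1=(0,0,0,0) R0=(0,0,0,0)
Op 7: merge R0<->R2 -> R0=(0,0,5,0) R2=(0,0,5,0)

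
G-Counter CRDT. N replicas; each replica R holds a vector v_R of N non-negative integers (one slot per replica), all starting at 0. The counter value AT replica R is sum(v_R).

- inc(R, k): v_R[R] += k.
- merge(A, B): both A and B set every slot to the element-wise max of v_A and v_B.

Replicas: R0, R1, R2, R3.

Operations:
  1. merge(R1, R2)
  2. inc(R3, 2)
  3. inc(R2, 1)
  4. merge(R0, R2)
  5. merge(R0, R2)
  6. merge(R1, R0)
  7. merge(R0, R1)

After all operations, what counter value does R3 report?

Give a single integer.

Answer: 2

Derivation:
Op 1: merge R1<->R2 -> R1=(0,0,0,0) R2=(0,0,0,0)
Op 2: inc R3 by 2 -> R3=(0,0,0,2) value=2
Op 3: inc R2 by 1 -> R2=(0,0,1,0) value=1
Op 4: merge R0<->R2 -> R0=(0,0,1,0) R2=(0,0,1,0)
Op 5: merge R0<->R2 -> R0=(0,0,1,0) R2=(0,0,1,0)
Op 6: merge R1<->R0 -> R1=(0,0,1,0) R0=(0,0,1,0)
Op 7: merge R0<->R1 -> R0=(0,0,1,0) R1=(0,0,1,0)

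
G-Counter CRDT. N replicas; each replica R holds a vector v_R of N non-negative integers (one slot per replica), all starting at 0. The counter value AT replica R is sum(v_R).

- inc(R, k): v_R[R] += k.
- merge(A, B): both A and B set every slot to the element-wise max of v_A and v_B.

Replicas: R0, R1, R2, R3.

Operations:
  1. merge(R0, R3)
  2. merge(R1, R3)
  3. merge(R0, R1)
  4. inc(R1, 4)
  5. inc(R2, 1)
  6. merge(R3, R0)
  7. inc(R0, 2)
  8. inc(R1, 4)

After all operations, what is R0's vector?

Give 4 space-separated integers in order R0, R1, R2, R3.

Answer: 2 0 0 0

Derivation:
Op 1: merge R0<->R3 -> R0=(0,0,0,0) R3=(0,0,0,0)
Op 2: merge R1<->R3 -> R1=(0,0,0,0) R3=(0,0,0,0)
Op 3: merge R0<->R1 -> R0=(0,0,0,0) R1=(0,0,0,0)
Op 4: inc R1 by 4 -> R1=(0,4,0,0) value=4
Op 5: inc R2 by 1 -> R2=(0,0,1,0) value=1
Op 6: merge R3<->R0 -> R3=(0,0,0,0) R0=(0,0,0,0)
Op 7: inc R0 by 2 -> R0=(2,0,0,0) value=2
Op 8: inc R1 by 4 -> R1=(0,8,0,0) value=8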